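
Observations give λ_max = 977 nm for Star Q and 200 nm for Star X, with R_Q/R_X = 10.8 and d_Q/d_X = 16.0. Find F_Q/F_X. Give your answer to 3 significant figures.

8.00×10^-4

Wien's law: T_Q/T_X = λ_X/λ_Q = 200/977 = 0.2047.
L_Q/L_X = (R_Q/R_X)²(T_Q/T_X)⁴ = (10.8)²(0.2047)⁴ = 0.2048.
F_Q/F_X = (L_Q/L_X)/(d_Q/d_X)² = 0.2048/(16.0)² = 8.001×10^-4.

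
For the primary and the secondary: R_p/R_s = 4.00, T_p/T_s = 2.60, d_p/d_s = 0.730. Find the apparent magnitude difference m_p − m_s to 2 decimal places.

L_p/L_s = (4.00)²(2.60)⁴ = 731.2.
F_p/F_s = (L_p/L_s)/(d_p/d_s)² = 731.2/0.5329 = 1372.
m_p − m_s = −2.5 log₁₀(1372) = -7.84.

-7.84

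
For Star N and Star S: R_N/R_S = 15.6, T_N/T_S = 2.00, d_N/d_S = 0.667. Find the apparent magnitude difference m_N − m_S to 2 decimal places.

-9.86

L_N/L_S = (15.6)²(2.00)⁴ = 3894.
F_N/F_S = (L_N/L_S)/(d_N/d_S)² = 3894/0.4449 = 8752.
m_N − m_S = −2.5 log₁₀(8752) = -9.86.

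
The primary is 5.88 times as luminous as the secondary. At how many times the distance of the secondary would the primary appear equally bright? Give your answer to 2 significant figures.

Equal flux requires L_p/d_p² = L_s/d_s², so d_p/d_s = √(L_p/L_s)
= √(5.88) = 2.425.

2.4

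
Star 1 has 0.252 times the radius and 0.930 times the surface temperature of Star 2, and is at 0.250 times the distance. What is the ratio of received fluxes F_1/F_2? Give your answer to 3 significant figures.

0.760

L_1/L_2 = (R_1/R_2)²(T_1/T_2)⁴ = (0.252)² × (0.930)⁴ = 0.04750.
F_1/F_2 = (L_1/L_2)/(d_1/d_2)² = 0.04750 / (0.250)² = 0.7601.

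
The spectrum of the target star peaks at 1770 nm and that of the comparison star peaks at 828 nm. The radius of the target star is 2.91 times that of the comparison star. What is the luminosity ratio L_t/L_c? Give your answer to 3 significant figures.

Wien's law gives T ∝ 1/λ_max, so T_t/T_c = λ_c/λ_t = 828/1770 = 0.4678.
Then L ∝ R²T⁴ gives L_t/L_c = (2.91)² × (0.4678)⁴ = 8.468 × 0.04789 = 0.4055.

0.406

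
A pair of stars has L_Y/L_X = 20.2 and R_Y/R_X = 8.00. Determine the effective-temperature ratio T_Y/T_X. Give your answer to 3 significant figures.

0.750

L ∝ R²T⁴ gives T ∝ (L/R²)^(1/4), so
T_Y/T_X = (20.2 / 8.00²)^(1/4) = (0.3156)^(1/4) = 0.7495.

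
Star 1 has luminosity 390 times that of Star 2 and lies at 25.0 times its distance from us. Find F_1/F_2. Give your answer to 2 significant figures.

0.62

F = L/(4πd²), so F_1/F_2 = (L_1/L_2) / (d_1/d_2)²
= 390 / (25.0)² = 390 / 625.0 = 0.6240.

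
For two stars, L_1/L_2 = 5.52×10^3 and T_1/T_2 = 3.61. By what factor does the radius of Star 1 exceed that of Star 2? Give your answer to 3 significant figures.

L ∝ R²T⁴ gives R ∝ √L / T², so
R_1/R_2 = √(5.52×10^3) / (3.61)² = 74.30 / 13.03 = 5.701.

5.70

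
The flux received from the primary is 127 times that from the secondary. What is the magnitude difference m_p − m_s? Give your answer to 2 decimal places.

m_p − m_s = −2.5 log₁₀(F_p/F_s) = −2.5 log₁₀(127) = −2.5 × (2.104) = -5.260.

-5.26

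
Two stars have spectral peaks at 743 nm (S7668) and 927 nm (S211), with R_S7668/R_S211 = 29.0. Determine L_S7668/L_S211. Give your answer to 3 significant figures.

Wien's law gives T ∝ 1/λ_max, so T_S7668/T_S211 = λ_S211/λ_S7668 = 927/743 = 1.248.
Then L ∝ R²T⁴ gives L_S7668/L_S211 = (29.0)² × (1.248)⁴ = 841.0 × 2.423 = 2038.

2.04×10^3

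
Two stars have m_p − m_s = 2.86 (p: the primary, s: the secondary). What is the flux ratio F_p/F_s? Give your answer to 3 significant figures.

F_p/F_s = 10^(−(m_p − m_s)/2.5) = 10^(-2.86/2.5) = 10^-1.144 = 0.07178.

0.0718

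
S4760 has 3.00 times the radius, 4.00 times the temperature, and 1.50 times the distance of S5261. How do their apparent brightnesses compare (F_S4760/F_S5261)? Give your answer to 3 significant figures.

L_S4760/L_S5261 = (R_S4760/R_S5261)²(T_S4760/T_S5261)⁴ = (3.00)² × (4.00)⁴ = 2304.
F_S4760/F_S5261 = (L_S4760/L_S5261)/(d_S4760/d_S5261)² = 2304 / (1.50)² = 1024.

1.02×10^3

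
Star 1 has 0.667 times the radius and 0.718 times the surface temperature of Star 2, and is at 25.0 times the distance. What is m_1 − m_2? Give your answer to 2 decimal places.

L_1/L_2 = (0.667)²(0.718)⁴ = 0.1182.
F_1/F_2 = (L_1/L_2)/(d_1/d_2)² = 0.1182/625.0 = 1.892×10^-4.
m_1 − m_2 = −2.5 log₁₀(1.892×10^-4) = 9.31.

9.31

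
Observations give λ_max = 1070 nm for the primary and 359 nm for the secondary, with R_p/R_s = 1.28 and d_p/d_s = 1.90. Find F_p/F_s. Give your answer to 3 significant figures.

Wien's law: T_p/T_s = λ_s/λ_p = 359/1070 = 0.3355.
L_p/L_s = (R_p/R_s)²(T_p/T_s)⁴ = (1.28)²(0.3355)⁴ = 0.02076.
F_p/F_s = (L_p/L_s)/(d_p/d_s)² = 0.02076/(1.90)² = 0.005751.

0.00575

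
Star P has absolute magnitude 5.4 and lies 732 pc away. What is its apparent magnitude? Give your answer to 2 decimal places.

14.72

m = M + 5 log₁₀(d/10 pc) = 5.4 + 5 log₁₀(732/10)
  = 5.4 + 5 × 1.865 = 5.4 + 9.32 = 14.72.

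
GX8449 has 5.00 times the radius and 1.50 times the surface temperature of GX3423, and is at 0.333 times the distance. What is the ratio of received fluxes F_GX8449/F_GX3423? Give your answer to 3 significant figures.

1.14×10^3

L_GX8449/L_GX3423 = (R_GX8449/R_GX3423)²(T_GX8449/T_GX3423)⁴ = (5.00)² × (1.50)⁴ = 126.6.
F_GX8449/F_GX3423 = (L_GX8449/L_GX3423)/(d_GX8449/d_GX3423)² = 126.6 / (0.333)² = 1141.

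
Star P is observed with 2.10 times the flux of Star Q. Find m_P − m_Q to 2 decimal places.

-0.81

m_P − m_Q = −2.5 log₁₀(F_P/F_Q) = −2.5 log₁₀(2.10) = −2.5 × (0.322) = -0.806.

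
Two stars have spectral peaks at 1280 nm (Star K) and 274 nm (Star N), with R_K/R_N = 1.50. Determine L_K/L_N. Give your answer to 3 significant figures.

Wien's law gives T ∝ 1/λ_max, so T_K/T_N = λ_N/λ_K = 274/1280 = 0.2141.
Then L ∝ R²T⁴ gives L_K/L_N = (1.50)² × (0.2141)⁴ = 2.250 × 0.002100 = 0.004724.

0.00472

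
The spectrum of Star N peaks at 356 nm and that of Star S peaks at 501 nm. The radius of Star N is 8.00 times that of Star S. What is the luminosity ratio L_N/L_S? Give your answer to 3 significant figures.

Wien's law gives T ∝ 1/λ_max, so T_N/T_S = λ_S/λ_N = 501/356 = 1.407.
Then L ∝ R²T⁴ gives L_N/L_S = (8.00)² × (1.407)⁴ = 64.00 × 3.922 = 251.0.

251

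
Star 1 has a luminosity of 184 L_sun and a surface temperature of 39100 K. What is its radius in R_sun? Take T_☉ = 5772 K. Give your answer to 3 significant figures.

0.296 R_sun

R/R_☉ = √(L/L_☉) / (T/T_☉)² = √(184) / (6.774)²
       = 13.56 / 45.89 = 0.2956.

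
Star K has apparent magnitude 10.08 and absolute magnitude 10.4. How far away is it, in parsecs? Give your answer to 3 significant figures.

8.63 pc

m − M = 5 log₁₀(d/10 pc)
10.08 − (10.4) = -0.32 = 5 log₁₀(d/10)
d = 10 × 10^(-0.32/5) = 10 × 10^-0.064 = 8.630 pc.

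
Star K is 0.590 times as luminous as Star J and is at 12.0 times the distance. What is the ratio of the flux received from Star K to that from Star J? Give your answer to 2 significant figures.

0.0041

F = L/(4πd²), so F_K/F_J = (L_K/L_J) / (d_K/d_J)²
= 0.590 / (12.0)² = 0.590 / 144.0 = 0.004097.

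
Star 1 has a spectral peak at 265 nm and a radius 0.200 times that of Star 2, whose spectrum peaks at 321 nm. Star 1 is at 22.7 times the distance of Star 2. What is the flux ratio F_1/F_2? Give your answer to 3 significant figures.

Wien's law: T_1/T_2 = λ_2/λ_1 = 321/265 = 1.211.
L_1/L_2 = (R_1/R_2)²(T_1/T_2)⁴ = (0.200)²(1.211)⁴ = 0.08612.
F_1/F_2 = (L_1/L_2)/(d_1/d_2)² = 0.08612/(22.7)² = 1.671×10^-4.

1.67×10^-4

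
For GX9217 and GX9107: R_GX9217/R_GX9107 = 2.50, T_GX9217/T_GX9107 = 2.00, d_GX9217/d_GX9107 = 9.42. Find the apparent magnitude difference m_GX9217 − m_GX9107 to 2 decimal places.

-0.13

L_GX9217/L_GX9107 = (2.50)²(2.00)⁴ = 100.0.
F_GX9217/F_GX9107 = (L_GX9217/L_GX9107)/(d_GX9217/d_GX9107)² = 100.0/88.74 = 1.127.
m_GX9217 − m_GX9107 = −2.5 log₁₀(1.127) = -0.13.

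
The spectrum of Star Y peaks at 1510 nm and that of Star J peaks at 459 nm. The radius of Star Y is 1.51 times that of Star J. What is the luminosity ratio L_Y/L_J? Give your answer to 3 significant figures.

0.0195

Wien's law gives T ∝ 1/λ_max, so T_Y/T_J = λ_J/λ_Y = 459/1510 = 0.3040.
Then L ∝ R²T⁴ gives L_Y/L_J = (1.51)² × (0.3040)⁴ = 2.280 × 0.008538 = 0.01947.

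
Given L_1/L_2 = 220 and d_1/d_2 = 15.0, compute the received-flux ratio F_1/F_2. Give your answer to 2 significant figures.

F = L/(4πd²), so F_1/F_2 = (L_1/L_2) / (d_1/d_2)²
= 220 / (15.0)² = 220 / 225.0 = 0.9778.

0.98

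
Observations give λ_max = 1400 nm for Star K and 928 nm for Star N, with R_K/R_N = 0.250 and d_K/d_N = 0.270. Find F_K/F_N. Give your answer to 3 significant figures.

Wien's law: T_K/T_N = λ_N/λ_K = 928/1400 = 0.6629.
L_K/L_N = (R_K/R_N)²(T_K/T_N)⁴ = (0.250)²(0.6629)⁴ = 0.01207.
F_K/F_N = (L_K/L_N)/(d_K/d_N)² = 0.01207/(0.270)² = 0.1655.

0.166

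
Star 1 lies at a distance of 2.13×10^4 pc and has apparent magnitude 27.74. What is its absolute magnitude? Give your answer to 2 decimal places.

M = m − 5 log₁₀(d/10 pc) = 27.74 − 5 log₁₀(2.13×10^4/10)
  = 27.74 − 5 × 3.328 = 27.74 − 16.64 = 11.10.

11.10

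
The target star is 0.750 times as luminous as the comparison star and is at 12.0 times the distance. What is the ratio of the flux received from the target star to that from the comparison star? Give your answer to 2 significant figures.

0.0052

F = L/(4πd²), so F_t/F_c = (L_t/L_c) / (d_t/d_c)²
= 0.750 / (12.0)² = 0.750 / 144.0 = 0.005208.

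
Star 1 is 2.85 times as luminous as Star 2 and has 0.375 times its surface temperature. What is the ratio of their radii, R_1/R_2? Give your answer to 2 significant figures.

12

L ∝ R²T⁴ gives R ∝ √L / T², so
R_1/R_2 = √(2.85) / (0.375)² = 1.688 / 0.1406 = 12.00.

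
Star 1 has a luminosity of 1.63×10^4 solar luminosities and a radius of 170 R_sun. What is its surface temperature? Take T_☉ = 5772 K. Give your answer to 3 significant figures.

5.00×10^3 K

T/T_☉ = (L/L_☉)^(1/4) / (R/R_☉)^(1/2)
T = 5772 × (1.63×10^4)^(1/4) / √(170) = 5772 × 11.30 / 13.04 = 5002 K.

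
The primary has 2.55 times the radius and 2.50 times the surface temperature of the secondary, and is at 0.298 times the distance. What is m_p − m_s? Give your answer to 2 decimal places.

-8.64

L_p/L_s = (2.55)²(2.50)⁴ = 254.0.
F_p/F_s = (L_p/L_s)/(d_p/d_s)² = 254.0/0.08880 = 2860.
m_p − m_s = −2.5 log₁₀(2860) = -8.64.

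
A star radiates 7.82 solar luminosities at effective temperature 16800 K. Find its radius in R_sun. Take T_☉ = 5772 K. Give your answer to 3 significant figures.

R/R_☉ = √(L/L_☉) / (T/T_☉)² = √(7.82) / (2.911)²
       = 2.796 / 8.472 = 0.3301.

0.330 R_sun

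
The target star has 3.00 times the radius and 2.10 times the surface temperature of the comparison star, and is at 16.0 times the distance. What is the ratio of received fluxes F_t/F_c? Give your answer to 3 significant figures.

0.684

L_t/L_c = (R_t/R_c)²(T_t/T_c)⁴ = (3.00)² × (2.10)⁴ = 175.0.
F_t/F_c = (L_t/L_c)/(d_t/d_c)² = 175.0 / (16.0)² = 0.6837.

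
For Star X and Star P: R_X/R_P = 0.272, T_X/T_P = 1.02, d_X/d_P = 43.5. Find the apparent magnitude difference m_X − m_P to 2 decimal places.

10.93

L_X/L_P = (0.272)²(1.02)⁴ = 0.08008.
F_X/F_P = (L_X/L_P)/(d_X/d_P)² = 0.08008/1892 = 4.232×10^-5.
m_X − m_P = −2.5 log₁₀(4.232×10^-5) = 10.93.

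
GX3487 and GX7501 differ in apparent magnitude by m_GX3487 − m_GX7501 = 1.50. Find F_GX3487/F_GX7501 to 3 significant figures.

F_GX3487/F_GX7501 = 10^(−(m_GX3487 − m_GX7501)/2.5) = 10^(-1.50/2.5) = 10^-0.600 = 0.2512.

0.251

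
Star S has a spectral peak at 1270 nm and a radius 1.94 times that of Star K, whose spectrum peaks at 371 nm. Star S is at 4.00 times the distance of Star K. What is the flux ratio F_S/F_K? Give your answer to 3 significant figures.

Wien's law: T_S/T_K = λ_K/λ_S = 371/1270 = 0.2921.
L_S/L_K = (R_S/R_K)²(T_S/T_K)⁴ = (1.94)²(0.2921)⁴ = 0.02741.
F_S/F_K = (L_S/L_K)/(d_S/d_K)² = 0.02741/(4.00)² = 0.001713.

0.00171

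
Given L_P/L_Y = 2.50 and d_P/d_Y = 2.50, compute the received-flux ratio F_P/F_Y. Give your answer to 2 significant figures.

0.40

F = L/(4πd²), so F_P/F_Y = (L_P/L_Y) / (d_P/d_Y)²
= 2.50 / (2.50)² = 2.50 / 6.250 = 0.4000.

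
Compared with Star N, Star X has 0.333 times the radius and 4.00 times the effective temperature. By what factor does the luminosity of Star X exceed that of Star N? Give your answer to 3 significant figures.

28.4

From the Stefan–Boltzmann law, L ∝ R²T⁴, so
L_X/L_N = (R_X/R_N)² (T_X/T_N)⁴ = (0.333)² × (4.00)⁴ = 0.1109 × 256.0 = 28.39.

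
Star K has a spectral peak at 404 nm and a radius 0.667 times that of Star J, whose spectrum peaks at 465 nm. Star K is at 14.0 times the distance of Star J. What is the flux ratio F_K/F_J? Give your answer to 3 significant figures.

Wien's law: T_K/T_J = λ_J/λ_K = 465/404 = 1.151.
L_K/L_J = (R_K/R_J)²(T_K/T_J)⁴ = (0.667)²(1.151)⁴ = 0.7808.
F_K/F_J = (L_K/L_J)/(d_K/d_J)² = 0.7808/(14.0)² = 0.003984.

0.00398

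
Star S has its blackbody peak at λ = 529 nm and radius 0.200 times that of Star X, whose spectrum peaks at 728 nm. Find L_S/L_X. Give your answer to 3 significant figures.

0.143

Wien's law gives T ∝ 1/λ_max, so T_S/T_X = λ_X/λ_S = 728/529 = 1.376.
Then L ∝ R²T⁴ gives L_S/L_X = (0.200)² × (1.376)⁴ = 0.04000 × 3.587 = 0.1435.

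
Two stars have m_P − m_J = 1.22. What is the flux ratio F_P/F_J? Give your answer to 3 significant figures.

0.325

F_P/F_J = 10^(−(m_P − m_J)/2.5) = 10^(-1.22/2.5) = 10^-0.488 = 0.3251.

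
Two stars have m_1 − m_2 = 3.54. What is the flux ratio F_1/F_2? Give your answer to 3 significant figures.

0.0384

F_1/F_2 = 10^(−(m_1 − m_2)/2.5) = 10^(-3.54/2.5) = 10^-1.416 = 0.03837.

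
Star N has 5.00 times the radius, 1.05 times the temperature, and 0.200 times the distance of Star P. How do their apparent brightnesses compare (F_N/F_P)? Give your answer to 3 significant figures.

760

L_N/L_P = (R_N/R_P)²(T_N/T_P)⁴ = (5.00)² × (1.05)⁴ = 30.39.
F_N/F_P = (L_N/L_P)/(d_N/d_P)² = 30.39 / (0.200)² = 759.7.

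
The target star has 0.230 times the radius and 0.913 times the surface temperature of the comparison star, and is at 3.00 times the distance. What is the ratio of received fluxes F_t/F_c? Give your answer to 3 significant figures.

0.00408

L_t/L_c = (R_t/R_c)²(T_t/T_c)⁴ = (0.230)² × (0.913)⁴ = 0.03676.
F_t/F_c = (L_t/L_c)/(d_t/d_c)² = 0.03676 / (3.00)² = 0.004084.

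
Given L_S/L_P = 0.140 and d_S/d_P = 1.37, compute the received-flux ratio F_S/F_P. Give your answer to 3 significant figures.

0.0746

F = L/(4πd²), so F_S/F_P = (L_S/L_P) / (d_S/d_P)²
= 0.140 / (1.37)² = 0.140 / 1.877 = 0.07459.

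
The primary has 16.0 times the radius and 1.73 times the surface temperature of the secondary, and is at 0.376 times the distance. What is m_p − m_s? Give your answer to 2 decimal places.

L_p/L_s = (16.0)²(1.73)⁴ = 2293.
F_p/F_s = (L_p/L_s)/(d_p/d_s)² = 2293/0.1414 = 1.622×10^4.
m_p − m_s = −2.5 log₁₀(1.622×10^4) = -10.53.

-10.53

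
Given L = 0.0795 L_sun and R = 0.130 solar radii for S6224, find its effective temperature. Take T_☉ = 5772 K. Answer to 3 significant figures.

T/T_☉ = (L/L_☉)^(1/4) / (R/R_☉)^(1/2)
T = 5772 × (0.0795)^(1/4) / √(0.130) = 5772 × 0.5310 / 0.3606 = 8501 K.

8.50×10^3 K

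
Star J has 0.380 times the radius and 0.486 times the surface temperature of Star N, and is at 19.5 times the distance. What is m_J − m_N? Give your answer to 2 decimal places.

11.68

L_J/L_N = (0.380)²(0.486)⁴ = 0.008056.
F_J/F_N = (L_J/L_N)/(d_J/d_N)² = 0.008056/380.2 = 2.119×10^-5.
m_J − m_N = −2.5 log₁₀(2.119×10^-5) = 11.68.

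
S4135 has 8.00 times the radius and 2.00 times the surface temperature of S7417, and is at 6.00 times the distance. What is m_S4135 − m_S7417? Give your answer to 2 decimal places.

L_S4135/L_S7417 = (8.00)²(2.00)⁴ = 1024.
F_S4135/F_S7417 = (L_S4135/L_S7417)/(d_S4135/d_S7417)² = 1024/36.00 = 28.44.
m_S4135 − m_S7417 = −2.5 log₁₀(28.44) = -3.63.

-3.63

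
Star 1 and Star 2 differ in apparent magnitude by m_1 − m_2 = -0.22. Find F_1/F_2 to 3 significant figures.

F_1/F_2 = 10^(−(m_1 − m_2)/2.5) = 10^(0.22/2.5) = 10^0.088 = 1.225.

1.22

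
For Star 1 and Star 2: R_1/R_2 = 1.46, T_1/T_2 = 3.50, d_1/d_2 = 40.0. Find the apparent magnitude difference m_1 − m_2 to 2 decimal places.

L_1/L_2 = (1.46)²(3.50)⁴ = 319.9.
F_1/F_2 = (L_1/L_2)/(d_1/d_2)² = 319.9/1600 = 0.1999.
m_1 − m_2 = −2.5 log₁₀(0.1999) = 1.75.

1.75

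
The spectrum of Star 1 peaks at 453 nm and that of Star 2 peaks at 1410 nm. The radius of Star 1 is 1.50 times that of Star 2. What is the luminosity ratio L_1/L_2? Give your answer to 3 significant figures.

Wien's law gives T ∝ 1/λ_max, so T_1/T_2 = λ_2/λ_1 = 1410/453 = 3.113.
Then L ∝ R²T⁴ gives L_1/L_2 = (1.50)² × (3.113)⁴ = 2.250 × 93.86 = 211.2.

211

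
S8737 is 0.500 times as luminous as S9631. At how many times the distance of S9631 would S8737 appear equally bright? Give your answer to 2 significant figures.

Equal flux requires L_S8737/d_S8737² = L_S9631/d_S9631², so d_S8737/d_S9631 = √(L_S8737/L_S9631)
= √(0.500) = 0.7071.

0.71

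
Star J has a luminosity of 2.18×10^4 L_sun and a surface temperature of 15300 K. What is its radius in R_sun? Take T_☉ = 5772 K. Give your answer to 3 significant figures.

21.0 R_sun

R/R_☉ = √(L/L_☉) / (T/T_☉)² = √(2.18×10^4) / (2.651)²
       = 147.6 / 7.026 = 21.01.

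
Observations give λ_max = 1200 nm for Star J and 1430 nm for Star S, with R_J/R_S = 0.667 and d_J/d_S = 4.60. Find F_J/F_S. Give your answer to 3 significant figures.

Wien's law: T_J/T_S = λ_S/λ_J = 1430/1200 = 1.192.
L_J/L_S = (R_J/R_S)²(T_J/T_S)⁴ = (0.667)²(1.192)⁴ = 0.8972.
F_J/F_S = (L_J/L_S)/(d_J/d_S)² = 0.8972/(4.60)² = 0.04240.

0.0424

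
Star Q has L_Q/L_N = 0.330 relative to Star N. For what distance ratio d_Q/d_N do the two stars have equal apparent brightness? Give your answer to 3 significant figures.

0.574

Equal flux requires L_Q/d_Q² = L_N/d_N², so d_Q/d_N = √(L_Q/L_N)
= √(0.330) = 0.5745.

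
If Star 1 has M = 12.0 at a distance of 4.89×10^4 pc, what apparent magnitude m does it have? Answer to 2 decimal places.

30.45

m = M + 5 log₁₀(d/10 pc) = 12.0 + 5 log₁₀(4.89×10^4/10)
  = 12.0 + 5 × 3.689 = 12.0 + 18.45 = 30.45.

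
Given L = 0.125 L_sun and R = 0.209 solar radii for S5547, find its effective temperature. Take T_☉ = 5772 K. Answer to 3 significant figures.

T/T_☉ = (L/L_☉)^(1/4) / (R/R_☉)^(1/2)
T = 5772 × (0.125)^(1/4) / √(0.209) = 5772 × 0.5946 / 0.4572 = 7507 K.

7.51×10^3 K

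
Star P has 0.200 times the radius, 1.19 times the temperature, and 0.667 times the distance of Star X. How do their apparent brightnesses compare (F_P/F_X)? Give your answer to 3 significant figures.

L_P/L_X = (R_P/R_X)²(T_P/T_X)⁴ = (0.200)² × (1.19)⁴ = 0.08021.
F_P/F_X = (L_P/L_X)/(d_P/d_X)² = 0.08021 / (0.667)² = 0.1803.

0.180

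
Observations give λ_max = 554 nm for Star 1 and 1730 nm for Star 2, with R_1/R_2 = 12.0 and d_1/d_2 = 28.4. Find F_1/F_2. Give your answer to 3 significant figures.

17.0

Wien's law: T_1/T_2 = λ_2/λ_1 = 1730/554 = 3.123.
L_1/L_2 = (R_1/R_2)²(T_1/T_2)⁴ = (12.0)²(3.123)⁴ = 1.369×10^4.
F_1/F_2 = (L_1/L_2)/(d_1/d_2)² = 1.369×10^4/(28.4)² = 16.98.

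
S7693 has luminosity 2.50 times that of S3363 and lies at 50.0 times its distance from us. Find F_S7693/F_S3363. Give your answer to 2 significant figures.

0.0010

F = L/(4πd²), so F_S7693/F_S3363 = (L_S7693/L_S3363) / (d_S7693/d_S3363)²
= 2.50 / (50.0)² = 2.50 / 2500 = 0.001000.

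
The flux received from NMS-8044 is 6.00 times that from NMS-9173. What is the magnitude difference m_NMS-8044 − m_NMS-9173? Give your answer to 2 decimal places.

-1.95

m_NMS-8044 − m_NMS-9173 = −2.5 log₁₀(F_NMS-8044/F_NMS-9173) = −2.5 log₁₀(6.00) = −2.5 × (0.778) = -1.945.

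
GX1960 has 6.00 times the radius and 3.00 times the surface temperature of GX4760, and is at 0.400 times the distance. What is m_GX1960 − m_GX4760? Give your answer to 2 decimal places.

L_GX1960/L_GX4760 = (6.00)²(3.00)⁴ = 2916.
F_GX1960/F_GX4760 = (L_GX1960/L_GX4760)/(d_GX1960/d_GX4760)² = 2916/0.1600 = 1.822×10^4.
m_GX1960 − m_GX4760 = −2.5 log₁₀(1.822×10^4) = -10.65.

-10.65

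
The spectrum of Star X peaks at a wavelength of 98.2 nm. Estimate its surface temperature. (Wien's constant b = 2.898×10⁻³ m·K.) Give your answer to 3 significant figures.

2.95×10^4 K

T = b/λ_max = 2.898×10⁻³ / (98.2×10⁻⁹) = 2.951×10^4 K.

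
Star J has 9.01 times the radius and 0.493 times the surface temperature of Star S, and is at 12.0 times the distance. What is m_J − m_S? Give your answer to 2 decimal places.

3.69

L_J/L_S = (9.01)²(0.493)⁴ = 4.796.
F_J/F_S = (L_J/L_S)/(d_J/d_S)² = 4.796/144.0 = 0.03330.
m_J − m_S = −2.5 log₁₀(0.03330) = 3.69.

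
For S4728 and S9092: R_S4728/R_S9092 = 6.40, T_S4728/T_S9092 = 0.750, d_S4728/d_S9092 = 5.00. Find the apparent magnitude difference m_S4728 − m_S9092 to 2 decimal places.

L_S4728/L_S9092 = (6.40)²(0.750)⁴ = 12.96.
F_S4728/F_S9092 = (L_S4728/L_S9092)/(d_S4728/d_S9092)² = 12.96/25.00 = 0.5184.
m_S4728 − m_S9092 = −2.5 log₁₀(0.5184) = 0.71.

0.71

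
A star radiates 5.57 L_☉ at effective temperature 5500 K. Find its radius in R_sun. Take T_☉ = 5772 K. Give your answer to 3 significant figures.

2.60 R_sun

R/R_☉ = √(L/L_☉) / (T/T_☉)² = √(5.57) / (0.9529)²
       = 2.360 / 0.9080 = 2.599.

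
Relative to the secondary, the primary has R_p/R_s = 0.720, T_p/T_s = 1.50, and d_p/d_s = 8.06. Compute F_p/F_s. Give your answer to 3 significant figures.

L_p/L_s = (R_p/R_s)²(T_p/T_s)⁴ = (0.720)² × (1.50)⁴ = 2.624.
F_p/F_s = (L_p/L_s)/(d_p/d_s)² = 2.624 / (8.06)² = 0.04040.

0.0404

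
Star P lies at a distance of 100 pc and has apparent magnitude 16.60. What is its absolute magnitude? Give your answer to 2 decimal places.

M = m − 5 log₁₀(d/10 pc) = 16.60 − 5 log₁₀(100/10)
  = 16.60 − 5 × 1.000 = 16.60 − 5.00 = 11.60.

11.60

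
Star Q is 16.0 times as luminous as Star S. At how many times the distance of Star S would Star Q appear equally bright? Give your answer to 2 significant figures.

Equal flux requires L_Q/d_Q² = L_S/d_S², so d_Q/d_S = √(L_Q/L_S)
= √(16.0) = 4.000.

4.0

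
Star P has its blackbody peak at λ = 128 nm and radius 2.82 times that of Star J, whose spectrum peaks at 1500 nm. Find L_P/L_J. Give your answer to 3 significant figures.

Wien's law gives T ∝ 1/λ_max, so T_P/T_J = λ_J/λ_P = 1500/128 = 11.72.
Then L ∝ R²T⁴ gives L_P/L_J = (2.82)² × (11.72)⁴ = 7.952 × 1.886×10^4 = 1.500×10^5.

1.50×10^5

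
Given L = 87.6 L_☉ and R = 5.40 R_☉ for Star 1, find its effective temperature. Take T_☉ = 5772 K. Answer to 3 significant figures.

T/T_☉ = (L/L_☉)^(1/4) / (R/R_☉)^(1/2)
T = 5772 × (87.6)^(1/4) / √(5.40) = 5772 × 3.059 / 2.324 = 7599 K.

7.60×10^3 K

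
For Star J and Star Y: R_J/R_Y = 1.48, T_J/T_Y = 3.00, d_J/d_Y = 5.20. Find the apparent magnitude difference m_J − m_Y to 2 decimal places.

-2.04

L_J/L_Y = (1.48)²(3.00)⁴ = 177.4.
F_J/F_Y = (L_J/L_Y)/(d_J/d_Y)² = 177.4/27.04 = 6.561.
m_J − m_Y = −2.5 log₁₀(6.561) = -2.04.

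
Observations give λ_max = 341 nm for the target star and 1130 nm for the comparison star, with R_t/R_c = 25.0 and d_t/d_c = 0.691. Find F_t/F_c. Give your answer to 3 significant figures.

Wien's law: T_t/T_c = λ_c/λ_t = 1130/341 = 3.314.
L_t/L_c = (R_t/R_c)²(T_t/T_c)⁴ = (25.0)²(3.314)⁴ = 7.537×10^4.
F_t/F_c = (L_t/L_c)/(d_t/d_c)² = 7.537×10^4/(0.691)² = 1.578×10^5.

1.58×10^5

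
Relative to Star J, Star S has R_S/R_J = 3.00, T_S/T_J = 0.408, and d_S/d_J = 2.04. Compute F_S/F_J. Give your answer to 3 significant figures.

L_S/L_J = (R_S/R_J)²(T_S/T_J)⁴ = (3.00)² × (0.408)⁴ = 0.2494.
F_S/F_J = (L_S/L_J)/(d_S/d_J)² = 0.2494 / (2.04)² = 0.05993.

0.0599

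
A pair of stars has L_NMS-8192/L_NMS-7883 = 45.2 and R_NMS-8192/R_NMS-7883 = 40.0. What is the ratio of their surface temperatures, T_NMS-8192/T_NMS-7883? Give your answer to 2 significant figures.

L ∝ R²T⁴ gives T ∝ (L/R²)^(1/4), so
T_NMS-8192/T_NMS-7883 = (45.2 / 40.0²)^(1/4) = (0.02825)^(1/4) = 0.4100.

0.41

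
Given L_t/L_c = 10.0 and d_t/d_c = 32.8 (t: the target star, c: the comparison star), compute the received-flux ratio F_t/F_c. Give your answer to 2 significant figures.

F = L/(4πd²), so F_t/F_c = (L_t/L_c) / (d_t/d_c)²
= 10.0 / (32.8)² = 10.0 / 1076 = 0.009295.

0.0093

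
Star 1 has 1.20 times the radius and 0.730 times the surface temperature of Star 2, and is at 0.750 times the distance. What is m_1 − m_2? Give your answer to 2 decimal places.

0.35

L_1/L_2 = (1.20)²(0.730)⁴ = 0.4089.
F_1/F_2 = (L_1/L_2)/(d_1/d_2)² = 0.4089/0.5625 = 0.7270.
m_1 − m_2 = −2.5 log₁₀(0.7270) = 0.35.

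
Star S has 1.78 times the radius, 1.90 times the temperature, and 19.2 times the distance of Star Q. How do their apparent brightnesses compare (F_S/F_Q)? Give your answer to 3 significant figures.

L_S/L_Q = (R_S/R_Q)²(T_S/T_Q)⁴ = (1.78)² × (1.90)⁴ = 41.29.
F_S/F_Q = (L_S/L_Q)/(d_S/d_Q)² = 41.29 / (19.2)² = 0.1120.

0.112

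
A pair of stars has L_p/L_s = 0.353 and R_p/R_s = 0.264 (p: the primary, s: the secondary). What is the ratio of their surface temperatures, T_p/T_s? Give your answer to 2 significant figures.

L ∝ R²T⁴ gives T ∝ (L/R²)^(1/4), so
T_p/T_s = (0.353 / 0.264²)^(1/4) = (5.065)^(1/4) = 1.500.

1.5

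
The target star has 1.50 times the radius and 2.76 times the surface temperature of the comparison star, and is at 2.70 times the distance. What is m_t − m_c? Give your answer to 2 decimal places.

-3.13

L_t/L_c = (1.50)²(2.76)⁴ = 130.6.
F_t/F_c = (L_t/L_c)/(d_t/d_c)² = 130.6/7.290 = 17.91.
m_t − m_c = −2.5 log₁₀(17.91) = -3.13.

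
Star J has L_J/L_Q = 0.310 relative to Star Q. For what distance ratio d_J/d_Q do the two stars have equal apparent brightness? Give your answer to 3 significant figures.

0.557

Equal flux requires L_J/d_J² = L_Q/d_Q², so d_J/d_Q = √(L_J/L_Q)
= √(0.310) = 0.5568.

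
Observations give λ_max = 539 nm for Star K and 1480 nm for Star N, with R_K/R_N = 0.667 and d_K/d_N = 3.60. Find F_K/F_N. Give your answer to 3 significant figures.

Wien's law: T_K/T_N = λ_N/λ_K = 1480/539 = 2.746.
L_K/L_N = (R_K/R_N)²(T_K/T_N)⁴ = (0.667)²(2.746)⁴ = 25.29.
F_K/F_N = (L_K/L_N)/(d_K/d_N)² = 25.29/(3.60)² = 1.951.

1.95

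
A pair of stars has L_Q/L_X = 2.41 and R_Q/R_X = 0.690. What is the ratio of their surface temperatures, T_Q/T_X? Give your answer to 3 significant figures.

1.50

L ∝ R²T⁴ gives T ∝ (L/R²)^(1/4), so
T_Q/T_X = (2.41 / 0.690²)^(1/4) = (5.062)^(1/4) = 1.500.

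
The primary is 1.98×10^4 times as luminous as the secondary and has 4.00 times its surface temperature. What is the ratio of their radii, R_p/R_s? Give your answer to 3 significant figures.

L ∝ R²T⁴ gives R ∝ √L / T², so
R_p/R_s = √(1.98×10^4) / (4.00)² = 140.7 / 16.00 = 8.795.

8.79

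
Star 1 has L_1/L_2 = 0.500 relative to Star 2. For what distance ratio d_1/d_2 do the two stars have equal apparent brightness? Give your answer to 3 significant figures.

0.707

Equal flux requires L_1/d_1² = L_2/d_2², so d_1/d_2 = √(L_1/L_2)
= √(0.500) = 0.7071.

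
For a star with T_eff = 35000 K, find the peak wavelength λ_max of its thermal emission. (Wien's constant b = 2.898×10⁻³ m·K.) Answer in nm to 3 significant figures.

λ_max = b/T = 2.898×10⁻³ / 35000 = 8.28×10^-8 m = 82.80 nm.

82.8 nm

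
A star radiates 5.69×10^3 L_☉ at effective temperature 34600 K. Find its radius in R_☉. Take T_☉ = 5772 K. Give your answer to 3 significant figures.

2.10 R_☉

R/R_☉ = √(L/L_☉) / (T/T_☉)² = √(5.69×10^3) / (5.994)²
       = 75.43 / 35.93 = 2.099.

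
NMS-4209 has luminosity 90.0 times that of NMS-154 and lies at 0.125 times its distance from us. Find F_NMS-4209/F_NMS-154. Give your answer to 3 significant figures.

5.76×10^3

F = L/(4πd²), so F_NMS-4209/F_NMS-154 = (L_NMS-4209/L_NMS-154) / (d_NMS-4209/d_NMS-154)²
= 90.0 / (0.125)² = 90.0 / 0.01562 = 5760.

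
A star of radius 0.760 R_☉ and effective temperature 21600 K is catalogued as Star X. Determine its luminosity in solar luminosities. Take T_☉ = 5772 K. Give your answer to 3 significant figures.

L/L_☉ = (R/R_☉)² (T/T_☉)⁴ = (0.760)² × (21600/5772)⁴
       = 0.5776 × (3.742)⁴ = 0.5776 × 196.1 = 113.3.

113 solar luminosities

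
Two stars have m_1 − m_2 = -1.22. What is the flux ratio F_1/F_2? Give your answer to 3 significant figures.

3.08

F_1/F_2 = 10^(−(m_1 − m_2)/2.5) = 10^(1.22/2.5) = 10^0.488 = 3.076.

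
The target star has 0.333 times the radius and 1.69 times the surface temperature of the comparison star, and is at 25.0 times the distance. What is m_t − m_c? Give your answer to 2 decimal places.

7.10

L_t/L_c = (0.333)²(1.69)⁴ = 0.9046.
F_t/F_c = (L_t/L_c)/(d_t/d_c)² = 0.9046/625.0 = 0.001447.
m_t − m_c = −2.5 log₁₀(0.001447) = 7.10.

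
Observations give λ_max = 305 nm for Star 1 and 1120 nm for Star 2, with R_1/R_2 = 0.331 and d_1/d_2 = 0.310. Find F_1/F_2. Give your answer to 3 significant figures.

Wien's law: T_1/T_2 = λ_2/λ_1 = 1120/305 = 3.672.
L_1/L_2 = (R_1/R_2)²(T_1/T_2)⁴ = (0.331)²(3.672)⁴ = 19.92.
F_1/F_2 = (L_1/L_2)/(d_1/d_2)² = 19.92/(0.310)² = 207.3.

207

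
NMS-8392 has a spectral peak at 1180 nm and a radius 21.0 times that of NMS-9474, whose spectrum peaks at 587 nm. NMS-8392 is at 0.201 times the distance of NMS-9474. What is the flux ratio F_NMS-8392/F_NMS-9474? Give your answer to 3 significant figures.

668

Wien's law: T_NMS-8392/T_NMS-9474 = λ_NMS-9474/λ_NMS-8392 = 587/1180 = 0.4975.
L_NMS-8392/L_NMS-9474 = (R_NMS-8392/R_NMS-9474)²(T_NMS-8392/T_NMS-9474)⁴ = (21.0)²(0.4975)⁴ = 27.01.
F_NMS-8392/F_NMS-9474 = (L_NMS-8392/L_NMS-9474)/(d_NMS-8392/d_NMS-9474)² = 27.01/(0.201)² = 668.5.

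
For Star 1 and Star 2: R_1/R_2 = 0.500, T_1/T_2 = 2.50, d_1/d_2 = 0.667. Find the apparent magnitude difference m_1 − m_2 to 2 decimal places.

-3.35

L_1/L_2 = (0.500)²(2.50)⁴ = 9.766.
F_1/F_2 = (L_1/L_2)/(d_1/d_2)² = 9.766/0.4449 = 21.95.
m_1 − m_2 = −2.5 log₁₀(21.95) = -3.35.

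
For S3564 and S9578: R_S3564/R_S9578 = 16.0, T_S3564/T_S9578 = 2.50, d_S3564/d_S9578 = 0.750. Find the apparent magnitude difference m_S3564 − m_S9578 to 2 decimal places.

-10.62

L_S3564/L_S9578 = (16.0)²(2.50)⁴ = 1.000×10^4.
F_S3564/F_S9578 = (L_S3564/L_S9578)/(d_S3564/d_S9578)² = 1.000×10^4/0.5625 = 1.778×10^4.
m_S3564 − m_S9578 = −2.5 log₁₀(1.778×10^4) = -10.62.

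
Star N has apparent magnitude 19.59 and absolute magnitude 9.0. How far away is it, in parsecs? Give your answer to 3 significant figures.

1.31×10^3 pc

m − M = 5 log₁₀(d/10 pc)
19.59 − (9.0) = 10.59 = 5 log₁₀(d/10)
d = 10 × 10^(10.59/5) = 10 × 10^2.118 = 1312 pc.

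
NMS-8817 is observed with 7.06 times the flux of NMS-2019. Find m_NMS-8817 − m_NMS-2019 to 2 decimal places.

-2.12

m_NMS-8817 − m_NMS-2019 = −2.5 log₁₀(F_NMS-8817/F_NMS-2019) = −2.5 log₁₀(7.06) = −2.5 × (0.849) = -2.122.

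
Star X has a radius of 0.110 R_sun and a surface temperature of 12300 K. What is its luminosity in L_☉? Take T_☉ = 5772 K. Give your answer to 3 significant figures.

L/L_☉ = (R/R_☉)² (T/T_☉)⁴ = (0.110)² × (12300/5772)⁴
       = 0.01210 × (2.131)⁴ = 0.01210 × 20.62 = 0.2495.

0.250 L_☉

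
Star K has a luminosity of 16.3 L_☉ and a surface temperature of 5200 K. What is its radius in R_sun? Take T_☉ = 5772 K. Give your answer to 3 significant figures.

R/R_☉ = √(L/L_☉) / (T/T_☉)² = √(16.3) / (0.9009)²
       = 4.037 / 0.8116 = 4.974.

4.97 R_sun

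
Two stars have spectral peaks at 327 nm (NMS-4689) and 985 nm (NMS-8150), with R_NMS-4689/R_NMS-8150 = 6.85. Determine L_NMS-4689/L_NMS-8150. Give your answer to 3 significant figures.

Wien's law gives T ∝ 1/λ_max, so T_NMS-4689/T_NMS-8150 = λ_NMS-8150/λ_NMS-4689 = 985/327 = 3.012.
Then L ∝ R²T⁴ gives L_NMS-4689/L_NMS-8150 = (6.85)² × (3.012)⁴ = 46.92 × 82.33 = 3863.

3.86×10^3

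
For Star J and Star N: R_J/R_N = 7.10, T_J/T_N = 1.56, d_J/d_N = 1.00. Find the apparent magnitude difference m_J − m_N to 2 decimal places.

-6.19

L_J/L_N = (7.10)²(1.56)⁴ = 298.5.
F_J/F_N = (L_J/L_N)/(d_J/d_N)² = 298.5/1.000 = 298.5.
m_J − m_N = −2.5 log₁₀(298.5) = -6.19.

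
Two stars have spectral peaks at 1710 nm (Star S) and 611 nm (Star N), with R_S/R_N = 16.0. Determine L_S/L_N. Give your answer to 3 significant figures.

Wien's law gives T ∝ 1/λ_max, so T_S/T_N = λ_N/λ_S = 611/1710 = 0.3573.
Then L ∝ R²T⁴ gives L_S/L_N = (16.0)² × (0.3573)⁴ = 256.0 × 0.01630 = 4.173.

4.17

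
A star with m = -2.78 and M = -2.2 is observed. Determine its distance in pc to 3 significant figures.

m − M = 5 log₁₀(d/10 pc)
-2.78 − (-2.2) = -0.58 = 5 log₁₀(d/10)
d = 10 × 10^(-0.58/5) = 10 × 10^-0.116 = 7.656 pc.

7.66 pc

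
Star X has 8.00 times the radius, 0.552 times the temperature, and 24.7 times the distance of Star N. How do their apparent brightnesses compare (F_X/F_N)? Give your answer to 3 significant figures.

L_X/L_N = (R_X/R_N)²(T_X/T_N)⁴ = (8.00)² × (0.552)⁴ = 5.942.
F_X/F_N = (L_X/L_N)/(d_X/d_N)² = 5.942 / (24.7)² = 0.009740.

0.00974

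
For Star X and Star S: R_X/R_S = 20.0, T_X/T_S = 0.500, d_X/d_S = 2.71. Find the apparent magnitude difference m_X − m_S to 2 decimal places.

-1.33

L_X/L_S = (20.0)²(0.500)⁴ = 25.00.
F_X/F_S = (L_X/L_S)/(d_X/d_S)² = 25.00/7.344 = 3.404.
m_X − m_S = −2.5 log₁₀(3.404) = -1.33.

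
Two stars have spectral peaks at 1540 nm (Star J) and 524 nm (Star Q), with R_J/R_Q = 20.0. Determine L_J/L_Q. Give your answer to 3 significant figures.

Wien's law gives T ∝ 1/λ_max, so T_J/T_Q = λ_Q/λ_J = 524/1540 = 0.3403.
Then L ∝ R²T⁴ gives L_J/L_Q = (20.0)² × (0.3403)⁴ = 400.0 × 0.01340 = 5.362.

5.36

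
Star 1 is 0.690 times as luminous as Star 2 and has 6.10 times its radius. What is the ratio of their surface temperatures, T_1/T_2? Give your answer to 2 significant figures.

0.37

L ∝ R²T⁴ gives T ∝ (L/R²)^(1/4), so
T_1/T_2 = (0.690 / 6.10²)^(1/4) = (0.01854)^(1/4) = 0.3690.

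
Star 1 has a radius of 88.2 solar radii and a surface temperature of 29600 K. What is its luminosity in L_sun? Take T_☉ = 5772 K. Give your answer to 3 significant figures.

5.38×10^6 L_sun

L/L_☉ = (R/R_☉)² (T/T_☉)⁴ = (88.2)² × (29600/5772)⁴
       = 7779 × (5.128)⁴ = 7779 × 691.6 = 5.380×10^6.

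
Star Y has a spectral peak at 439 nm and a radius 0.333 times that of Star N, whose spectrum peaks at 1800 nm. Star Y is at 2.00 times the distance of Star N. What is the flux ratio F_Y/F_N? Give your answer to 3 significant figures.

7.84

Wien's law: T_Y/T_N = λ_N/λ_Y = 1800/439 = 4.100.
L_Y/L_N = (R_Y/R_N)²(T_Y/T_N)⁴ = (0.333)²(4.100)⁴ = 31.34.
F_Y/F_N = (L_Y/L_N)/(d_Y/d_N)² = 31.34/(2.00)² = 7.835.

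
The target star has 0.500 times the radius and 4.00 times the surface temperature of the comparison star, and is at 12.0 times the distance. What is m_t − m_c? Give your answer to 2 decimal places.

L_t/L_c = (0.500)²(4.00)⁴ = 64.00.
F_t/F_c = (L_t/L_c)/(d_t/d_c)² = 64.00/144.0 = 0.4444.
m_t − m_c = −2.5 log₁₀(0.4444) = 0.88.

0.88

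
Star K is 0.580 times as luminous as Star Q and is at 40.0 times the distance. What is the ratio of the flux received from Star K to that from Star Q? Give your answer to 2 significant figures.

F = L/(4πd²), so F_K/F_Q = (L_K/L_Q) / (d_K/d_Q)²
= 0.580 / (40.0)² = 0.580 / 1600 = 3.625×10^-4.

3.6×10^-4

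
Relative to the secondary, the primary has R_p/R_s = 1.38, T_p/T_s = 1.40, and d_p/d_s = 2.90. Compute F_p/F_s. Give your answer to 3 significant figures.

0.870

L_p/L_s = (R_p/R_s)²(T_p/T_s)⁴ = (1.38)² × (1.40)⁴ = 7.316.
F_p/F_s = (L_p/L_s)/(d_p/d_s)² = 7.316 / (2.90)² = 0.8699.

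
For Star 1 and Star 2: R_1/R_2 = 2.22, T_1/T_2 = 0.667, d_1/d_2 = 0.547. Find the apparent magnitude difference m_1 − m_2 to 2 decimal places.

L_1/L_2 = (2.22)²(0.667)⁴ = 0.9755.
F_1/F_2 = (L_1/L_2)/(d_1/d_2)² = 0.9755/0.2992 = 3.260.
m_1 − m_2 = −2.5 log₁₀(3.260) = -1.28.

-1.28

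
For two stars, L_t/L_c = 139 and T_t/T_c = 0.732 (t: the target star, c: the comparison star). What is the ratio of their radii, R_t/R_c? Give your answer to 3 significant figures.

22.0

L ∝ R²T⁴ gives R ∝ √L / T², so
R_t/R_c = √(139) / (0.732)² = 11.79 / 0.5358 = 22.00.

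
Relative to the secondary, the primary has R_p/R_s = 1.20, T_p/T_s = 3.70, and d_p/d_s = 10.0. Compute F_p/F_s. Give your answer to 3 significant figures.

2.70

L_p/L_s = (R_p/R_s)²(T_p/T_s)⁴ = (1.20)² × (3.70)⁴ = 269.9.
F_p/F_s = (L_p/L_s)/(d_p/d_s)² = 269.9 / (10.0)² = 2.699.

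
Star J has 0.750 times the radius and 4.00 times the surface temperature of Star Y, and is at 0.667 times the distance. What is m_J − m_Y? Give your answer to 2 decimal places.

-6.28

L_J/L_Y = (0.750)²(4.00)⁴ = 144.0.
F_J/F_Y = (L_J/L_Y)/(d_J/d_Y)² = 144.0/0.4449 = 323.7.
m_J − m_Y = −2.5 log₁₀(323.7) = -6.28.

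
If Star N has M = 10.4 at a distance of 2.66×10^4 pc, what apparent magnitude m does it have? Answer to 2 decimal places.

m = M + 5 log₁₀(d/10 pc) = 10.4 + 5 log₁₀(2.66×10^4/10)
  = 10.4 + 5 × 3.425 = 10.4 + 17.12 = 27.52.

27.52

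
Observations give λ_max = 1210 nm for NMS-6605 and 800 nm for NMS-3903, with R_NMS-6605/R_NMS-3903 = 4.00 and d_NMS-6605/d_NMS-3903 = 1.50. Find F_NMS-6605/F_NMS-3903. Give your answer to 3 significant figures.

Wien's law: T_NMS-6605/T_NMS-3903 = λ_NMS-3903/λ_NMS-6605 = 800/1210 = 0.6612.
L_NMS-6605/L_NMS-3903 = (R_NMS-6605/R_NMS-3903)²(T_NMS-6605/T_NMS-3903)⁴ = (4.00)²(0.6612)⁴ = 3.057.
F_NMS-6605/F_NMS-3903 = (L_NMS-6605/L_NMS-3903)/(d_NMS-6605/d_NMS-3903)² = 3.057/(1.50)² = 1.359.

1.36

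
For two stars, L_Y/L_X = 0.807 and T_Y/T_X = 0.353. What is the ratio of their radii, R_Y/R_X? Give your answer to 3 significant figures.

L ∝ R²T⁴ gives R ∝ √L / T², so
R_Y/R_X = √(0.807) / (0.353)² = 0.8983 / 0.1246 = 7.209.

7.21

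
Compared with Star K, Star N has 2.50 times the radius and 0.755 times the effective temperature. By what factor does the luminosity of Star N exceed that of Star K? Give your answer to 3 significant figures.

From the Stefan–Boltzmann law, L ∝ R²T⁴, so
L_N/L_K = (R_N/R_K)² (T_N/T_K)⁴ = (2.50)² × (0.755)⁴ = 6.250 × 0.3249 = 2.031.

2.03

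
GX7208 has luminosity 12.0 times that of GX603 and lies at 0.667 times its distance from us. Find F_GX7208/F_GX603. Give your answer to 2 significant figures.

F = L/(4πd²), so F_GX7208/F_GX603 = (L_GX7208/L_GX603) / (d_GX7208/d_GX603)²
= 12.0 / (0.667)² = 12.0 / 0.4449 = 26.97.

27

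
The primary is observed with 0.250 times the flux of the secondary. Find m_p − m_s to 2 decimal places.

m_p − m_s = −2.5 log₁₀(F_p/F_s) = −2.5 log₁₀(0.250) = −2.5 × (-0.602) = 1.505.

1.51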